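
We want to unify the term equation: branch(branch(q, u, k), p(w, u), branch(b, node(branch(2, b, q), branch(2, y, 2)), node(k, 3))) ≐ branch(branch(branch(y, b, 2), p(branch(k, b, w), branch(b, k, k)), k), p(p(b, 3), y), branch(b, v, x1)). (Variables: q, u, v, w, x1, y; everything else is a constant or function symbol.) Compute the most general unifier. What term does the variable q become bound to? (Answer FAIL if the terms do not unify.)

Decompose branch/3: branch(q, u, k) ≐ branch(branch(y, b, 2), p(branch(k, b, w), branch(b, k, k)), k),  p(w, u) ≐ p(p(b, 3), y),  branch(b, node(branch(2, b, q), branch(2, y, 2)), node(k, 3)) ≐ branch(b, v, x1).
Decompose branch/3: q ≐ branch(y, b, 2),  u ≐ p(branch(k, b, w), branch(b, k, k)),  k ≐ k.
Bind q := branch(y, b, 2); substituting into the one remaining equation that mentions q gives: branch(b, node(branch(2, b, branch(y, b, 2)), branch(2, y, 2)), node(k, 3)) ≐ branch(b, v, x1).
Bind u := p(branch(k, b, w), branch(b, k, k)); substituting into the one remaining equation that mentions u gives: p(w, p(branch(k, b, w), branch(b, k, k))) ≐ p(p(b, 3), y).
Delete trivial equation k ≐ k.
Decompose p/2: w ≐ p(b, 3),  p(branch(k, b, w), branch(b, k, k)) ≐ y.
Bind w := p(b, 3); substituting into the one remaining equation that mentions w gives: p(branch(k, b, p(b, 3)), branch(b, k, k)) ≐ y. Substituting into the earlier binding gives u := p(branch(k, b, p(b, 3)), branch(b, k, k)).
Bind y := p(branch(k, b, p(b, 3)), branch(b, k, k)); substituting into the remaining equation gives: branch(b, node(branch(2, b, branch(p(branch(k, b, p(b, 3)), branch(b, k, k)), b, 2)), branch(2, p(branch(k, b, p(b, 3)), branch(b, k, k)), 2)), node(k, 3)) ≐ branch(b, v, x1). Substituting into the earlier binding gives q := branch(p(branch(k, b, p(b, 3)), branch(b, k, k)), b, 2).
Decompose branch/3: b ≐ b,  node(branch(2, b, branch(p(branch(k, b, p(b, 3)), branch(b, k, k)), b, 2)), branch(2, p(branch(k, b, p(b, 3)), branch(b, k, k)), 2)) ≐ v,  node(k, 3) ≐ x1.
Delete trivial equation b ≐ b.
Bind v := node(branch(2, b, branch(p(branch(k, b, p(b, 3)), branch(b, k, k)), b, 2)), branch(2, p(branch(k, b, p(b, 3)), branch(b, k, k)), 2)); no other remaining equation mentions v.
Bind x1 := node(k, 3).
MGU = { q := branch(p(branch(k, b, p(b, 3)), branch(b, k, k)), b, 2), u := p(branch(k, b, p(b, 3)), branch(b, k, k)), w := p(b, 3), y := p(branch(k, b, p(b, 3)), branch(b, k, k)), v := node(branch(2, b, branch(p(branch(k, b, p(b, 3)), branch(b, k, k)), b, 2)), branch(2, p(branch(k, b, p(b, 3)), branch(b, k, k)), 2)), x1 := node(k, 3) }, so q := branch(p(branch(k, b, p(b, 3)), branch(b, k, k)), b, 2).

branch(p(branch(k, b, p(b, 3)), branch(b, k, k)), b, 2)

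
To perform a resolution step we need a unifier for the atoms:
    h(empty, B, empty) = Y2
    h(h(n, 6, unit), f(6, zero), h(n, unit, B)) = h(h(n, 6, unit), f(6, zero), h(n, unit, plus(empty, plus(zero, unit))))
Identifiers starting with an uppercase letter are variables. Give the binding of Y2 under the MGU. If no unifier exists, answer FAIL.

Bind Y2 := h(empty, B, empty); no other remaining equation mentions Y2.
Decompose h/3: h(n, 6, unit) = h(n, 6, unit),  f(6, zero) = f(6, zero),  h(n, unit, B) = h(n, unit, plus(empty, plus(zero, unit))).
Delete trivial equation h(n, 6, unit) = h(n, 6, unit).
Delete trivial equation f(6, zero) = f(6, zero).
Decompose h/3: n = n,  unit = unit,  B = plus(empty, plus(zero, unit)).
Delete trivial equation n = n.
Delete trivial equation unit = unit.
Bind B := plus(empty, plus(zero, unit)). Substituting into the earlier binding gives Y2 := h(empty, plus(empty, plus(zero, unit)), empty).
MGU = { Y2 -> h(empty, plus(empty, plus(zero, unit)), empty), B -> plus(empty, plus(zero, unit)) }, so Y2 -> h(empty, plus(empty, plus(zero, unit)), empty).

h(empty, plus(empty, plus(zero, unit)), empty)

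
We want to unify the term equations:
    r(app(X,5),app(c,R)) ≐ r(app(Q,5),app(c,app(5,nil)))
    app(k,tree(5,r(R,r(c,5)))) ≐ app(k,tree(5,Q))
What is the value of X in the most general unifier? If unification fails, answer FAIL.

r(app(5,nil),r(c,5))

Decompose r/2: app(X,5) ≐ app(Q,5),  app(c,R) ≐ app(c,app(5,nil)).
Decompose app/2: X ≐ Q,  5 ≐ 5.
Bind X := Q; no other remaining equation mentions X.
Delete trivial equation 5 ≐ 5.
Decompose app/2: c ≐ c,  R ≐ app(5,nil).
Delete trivial equation c ≐ c.
Bind R := app(5,nil); substituting into the remaining equation gives: app(k,tree(5,r(app(5,nil),r(c,5)))) ≐ app(k,tree(5,Q)).
Decompose app/2: k ≐ k,  tree(5,r(app(5,nil),r(c,5))) ≐ tree(5,Q).
Delete trivial equation k ≐ k.
Decompose tree/2: 5 ≐ 5,  r(app(5,nil),r(c,5)) ≐ Q.
Delete trivial equation 5 ≐ 5.
Bind Q := r(app(5,nil),r(c,5)). Substituting into the earlier binding gives X := r(app(5,nil),r(c,5)).
MGU = { X -> r(app(5,nil),r(c,5)), R -> app(5,nil), Q -> r(app(5,nil),r(c,5)) }, so X -> r(app(5,nil),r(c,5)).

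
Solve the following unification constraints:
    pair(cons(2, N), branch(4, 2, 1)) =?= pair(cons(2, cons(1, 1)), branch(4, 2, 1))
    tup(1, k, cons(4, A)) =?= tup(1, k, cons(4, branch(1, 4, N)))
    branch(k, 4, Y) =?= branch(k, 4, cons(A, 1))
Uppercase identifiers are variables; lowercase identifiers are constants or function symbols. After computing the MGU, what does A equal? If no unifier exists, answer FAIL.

Decompose pair/2: cons(2, N) =?= cons(2, cons(1, 1)),  branch(4, 2, 1) =?= branch(4, 2, 1).
Decompose cons/2: 2 =?= 2,  N =?= cons(1, 1).
Delete trivial equation 2 =?= 2.
Bind N := cons(1, 1); substituting into the one remaining equation that mentions N gives: tup(1, k, cons(4, A)) =?= tup(1, k, cons(4, branch(1, 4, cons(1, 1)))).
Delete trivial equation branch(4, 2, 1) =?= branch(4, 2, 1).
Decompose tup/3: 1 =?= 1,  k =?= k,  cons(4, A) =?= cons(4, branch(1, 4, cons(1, 1))).
Delete trivial equation 1 =?= 1.
Delete trivial equation k =?= k.
Decompose cons/2: 4 =?= 4,  A =?= branch(1, 4, cons(1, 1)).
Delete trivial equation 4 =?= 4.
Bind A := branch(1, 4, cons(1, 1)); substituting into the remaining equation gives: branch(k, 4, Y) =?= branch(k, 4, cons(branch(1, 4, cons(1, 1)), 1)).
Decompose branch/3: k =?= k,  4 =?= 4,  Y =?= cons(branch(1, 4, cons(1, 1)), 1).
Delete trivial equation k =?= k.
Delete trivial equation 4 =?= 4.
Bind Y := cons(branch(1, 4, cons(1, 1)), 1).
MGU = { N -> cons(1, 1), A -> branch(1, 4, cons(1, 1)), Y -> cons(branch(1, 4, cons(1, 1)), 1) }, so A -> branch(1, 4, cons(1, 1)).

branch(1, 4, cons(1, 1))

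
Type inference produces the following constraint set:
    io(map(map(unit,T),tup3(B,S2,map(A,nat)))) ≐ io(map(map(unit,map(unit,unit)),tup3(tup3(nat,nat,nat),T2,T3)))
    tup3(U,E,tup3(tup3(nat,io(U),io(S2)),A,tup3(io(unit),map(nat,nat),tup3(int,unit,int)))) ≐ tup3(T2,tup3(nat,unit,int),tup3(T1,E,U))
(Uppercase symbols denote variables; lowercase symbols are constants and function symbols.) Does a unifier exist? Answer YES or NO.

Decompose io/1: map(map(unit,T),tup3(B,S2,map(A,nat))) ≐ map(map(unit,map(unit,unit)),tup3(tup3(nat,nat,nat),T2,T3)).
Decompose map/2: map(unit,T) ≐ map(unit,map(unit,unit)),  tup3(B,S2,map(A,nat)) ≐ tup3(tup3(nat,nat,nat),T2,T3).
Decompose map/2: unit ≐ unit,  T ≐ map(unit,unit).
Delete trivial equation unit ≐ unit.
Bind T := map(unit,unit); no other remaining equation mentions T.
Decompose tup3/3: B ≐ tup3(nat,nat,nat),  S2 ≐ T2,  map(A,nat) ≐ T3.
Bind B := tup3(nat,nat,nat); no other remaining equation mentions B.
Bind S2 := T2; substituting into the one remaining equation that mentions S2 gives: tup3(U,E,tup3(tup3(nat,io(U),io(T2)),A,tup3(io(unit),map(nat,nat),tup3(int,unit,int)))) ≐ tup3(T2,tup3(nat,unit,int),tup3(T1,E,U)).
Bind T3 := map(A,nat); no other remaining equation mentions T3.
Decompose tup3/3: U ≐ T2,  E ≐ tup3(nat,unit,int),  tup3(tup3(nat,io(U),io(T2)),A,tup3(io(unit),map(nat,nat),tup3(int,unit,int))) ≐ tup3(T1,E,U).
Bind U := T2; substituting into the one remaining equation that mentions U gives: tup3(tup3(nat,io(T2),io(T2)),A,tup3(io(unit),map(nat,nat),tup3(int,unit,int))) ≐ tup3(T1,E,T2).
Bind E := tup3(nat,unit,int); substituting into the remaining equation gives: tup3(tup3(nat,io(T2),io(T2)),A,tup3(io(unit),map(nat,nat),tup3(int,unit,int))) ≐ tup3(T1,tup3(nat,unit,int),T2).
Decompose tup3/3: tup3(nat,io(T2),io(T2)) ≐ T1,  A ≐ tup3(nat,unit,int),  tup3(io(unit),map(nat,nat),tup3(int,unit,int)) ≐ T2.
Bind T1 := tup3(nat,io(T2),io(T2)); no other remaining equation mentions T1.
Bind A := tup3(nat,unit,int); no other remaining equation mentions A. Substituting into the earlier binding gives T3 := map(tup3(nat,unit,int),nat).
Bind T2 := tup3(io(unit),map(nat,nat),tup3(int,unit,int)). Substituting into the earlier bindings gives S2 := tup3(io(unit),map(nat,nat),tup3(int,unit,int)), U := tup3(io(unit),map(nat,nat),tup3(int,unit,int)), T1 := tup3(nat,io(tup3(io(unit),map(nat,nat),tup3(int,unit,int))),io(tup3(io(unit),map(nat,nat),tup3(int,unit,int)))).
No equations remain and no clash or occurs-check failure arose, so a unifier exists.

YES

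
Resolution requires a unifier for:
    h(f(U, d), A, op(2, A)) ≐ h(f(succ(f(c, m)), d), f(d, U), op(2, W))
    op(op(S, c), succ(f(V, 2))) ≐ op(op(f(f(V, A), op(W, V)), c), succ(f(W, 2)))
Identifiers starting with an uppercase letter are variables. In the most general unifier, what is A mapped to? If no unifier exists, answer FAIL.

f(d, succ(f(c, m)))

Decompose h/3: f(U, d) ≐ f(succ(f(c, m)), d),  A ≐ f(d, U),  op(2, A) ≐ op(2, W).
Decompose f/2: U ≐ succ(f(c, m)),  d ≐ d.
Bind U := succ(f(c, m)); substituting into the one remaining equation that mentions U gives: A ≐ f(d, succ(f(c, m))).
Delete trivial equation d ≐ d.
Bind A := f(d, succ(f(c, m))); substituting into the remaining equations gives: op(2, f(d, succ(f(c, m)))) ≐ op(2, W),  op(op(S, c), succ(f(V, 2))) ≐ op(op(f(f(V, f(d, succ(f(c, m)))), op(W, V)), c), succ(f(W, 2))).
Decompose op/2: 2 ≐ 2,  f(d, succ(f(c, m))) ≐ W.
Delete trivial equation 2 ≐ 2.
Bind W := f(d, succ(f(c, m))); substituting into the remaining equation gives: op(op(S, c), succ(f(V, 2))) ≐ op(op(f(f(V, f(d, succ(f(c, m)))), op(f(d, succ(f(c, m))), V)), c), succ(f(f(d, succ(f(c, m))), 2))).
Decompose op/2: op(S, c) ≐ op(f(f(V, f(d, succ(f(c, m)))), op(f(d, succ(f(c, m))), V)), c),  succ(f(V, 2)) ≐ succ(f(f(d, succ(f(c, m))), 2)).
Decompose op/2: S ≐ f(f(V, f(d, succ(f(c, m)))), op(f(d, succ(f(c, m))), V)),  c ≐ c.
Bind S := f(f(V, f(d, succ(f(c, m)))), op(f(d, succ(f(c, m))), V)); no other remaining equation mentions S.
Delete trivial equation c ≐ c.
Decompose succ/1: f(V, 2) ≐ f(f(d, succ(f(c, m))), 2).
Decompose f/2: V ≐ f(d, succ(f(c, m))),  2 ≐ 2.
Bind V := f(d, succ(f(c, m))); no other remaining equation mentions V. Substituting into the earlier binding gives S := f(f(f(d, succ(f(c, m))), f(d, succ(f(c, m)))), op(f(d, succ(f(c, m))), f(d, succ(f(c, m))))).
Delete trivial equation 2 ≐ 2.
MGU = { U := succ(f(c, m)), A := f(d, succ(f(c, m))), W := f(d, succ(f(c, m))), S := f(f(f(d, succ(f(c, m))), f(d, succ(f(c, m)))), op(f(d, succ(f(c, m))), f(d, succ(f(c, m))))), V := f(d, succ(f(c, m))) }, so A := f(d, succ(f(c, m))).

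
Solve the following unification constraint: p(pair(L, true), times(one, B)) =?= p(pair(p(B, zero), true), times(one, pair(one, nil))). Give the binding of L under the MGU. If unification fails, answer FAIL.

p(pair(one, nil), zero)

Decompose p/2: pair(L, true) =?= pair(p(B, zero), true),  times(one, B) =?= times(one, pair(one, nil)).
Decompose pair/2: L =?= p(B, zero),  true =?= true.
Bind L := p(B, zero); no other remaining equation mentions L.
Delete trivial equation true =?= true.
Decompose times/2: one =?= one,  B =?= pair(one, nil).
Delete trivial equation one =?= one.
Bind B := pair(one, nil). Substituting into the earlier binding gives L := p(pair(one, nil), zero).
MGU = { L ↦ p(pair(one, nil), zero), B ↦ pair(one, nil) }, so L ↦ p(pair(one, nil), zero).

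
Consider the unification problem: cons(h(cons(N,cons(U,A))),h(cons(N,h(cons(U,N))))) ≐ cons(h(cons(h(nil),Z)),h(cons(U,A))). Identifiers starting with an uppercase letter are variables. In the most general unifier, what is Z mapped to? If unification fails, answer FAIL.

cons(h(nil),h(cons(h(nil),h(nil))))

Decompose cons/2: h(cons(N,cons(U,A))) ≐ h(cons(h(nil),Z)),  h(cons(N,h(cons(U,N)))) ≐ h(cons(U,A)).
Decompose h/1: cons(N,cons(U,A)) ≐ cons(h(nil),Z).
Decompose cons/2: N ≐ h(nil),  cons(U,A) ≐ Z.
Bind N := h(nil); substituting into the one remaining equation that mentions N gives: h(cons(h(nil),h(cons(U,h(nil))))) ≐ h(cons(U,A)).
Bind Z := cons(U,A); no other remaining equation mentions Z.
Decompose h/1: cons(h(nil),h(cons(U,h(nil)))) ≐ cons(U,A).
Decompose cons/2: h(nil) ≐ U,  h(cons(U,h(nil))) ≐ A.
Bind U := h(nil); substituting into the remaining equation gives: h(cons(h(nil),h(nil))) ≐ A. Substituting into the earlier binding gives Z := cons(h(nil),A).
Bind A := h(cons(h(nil),h(nil))). Substituting into the earlier binding gives Z := cons(h(nil),h(cons(h(nil),h(nil)))).
MGU = { N := h(nil), Z := cons(h(nil),h(cons(h(nil),h(nil)))), U := h(nil), A := h(cons(h(nil),h(nil))) }, so Z := cons(h(nil),h(cons(h(nil),h(nil)))).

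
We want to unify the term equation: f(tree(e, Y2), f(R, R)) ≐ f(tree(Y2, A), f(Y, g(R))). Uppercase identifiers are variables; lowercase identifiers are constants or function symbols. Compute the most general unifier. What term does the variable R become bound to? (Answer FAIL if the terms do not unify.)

Decompose f/2: tree(e, Y2) ≐ tree(Y2, A),  f(R, R) ≐ f(Y, g(R)).
Decompose tree/2: e ≐ Y2,  Y2 ≐ A.
Bind Y2 := e; substituting into the one remaining equation that mentions Y2 gives: e ≐ A.
Bind A := e; no other remaining equation mentions A.
Decompose f/2: R ≐ Y,  R ≐ g(R).
Bind R := Y; substituting into the remaining equation gives: Y ≐ g(Y).
Occurs check fails: Y occurs in g(Y); the equation Y ≐ g(Y) has no finite solution.

FAIL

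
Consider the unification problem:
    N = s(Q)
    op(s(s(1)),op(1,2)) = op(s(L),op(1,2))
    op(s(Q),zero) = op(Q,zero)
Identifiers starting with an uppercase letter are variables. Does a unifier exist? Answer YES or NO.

NO

Bind N := s(Q); no other remaining equation mentions N.
Decompose op/2: s(s(1)) = s(L),  op(1,2) = op(1,2).
Decompose s/1: s(1) = L.
Bind L := s(1); no other remaining equation mentions L.
Delete trivial equation op(1,2) = op(1,2).
Decompose op/2: s(Q) = Q,  zero = zero.
Occurs check fails: Q occurs in s(Q); the equation Q = s(Q) has no finite solution.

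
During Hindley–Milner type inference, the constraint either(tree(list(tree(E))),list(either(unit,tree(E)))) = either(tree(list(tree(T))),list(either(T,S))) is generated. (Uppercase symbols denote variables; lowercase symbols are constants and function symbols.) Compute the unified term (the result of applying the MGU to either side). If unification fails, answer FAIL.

Decompose either/2: tree(list(tree(E))) = tree(list(tree(T))),  list(either(unit,tree(E))) = list(either(T,S)).
Decompose tree/1: list(tree(E)) = list(tree(T)).
Decompose list/1: tree(E) = tree(T).
Decompose tree/1: E = T.
Bind E := T; substituting into the remaining equation gives: list(either(unit,tree(T))) = list(either(T,S)).
Decompose list/1: either(unit,tree(T)) = either(T,S).
Decompose either/2: unit = T,  tree(T) = S.
Bind T := unit; substituting into the remaining equation gives: tree(unit) = S. Substituting into the earlier binding gives E := unit.
Bind S := tree(unit).
Applying the MGU to either side gives either(tree(list(tree(unit))),list(either(unit,tree(unit)))).

either(tree(list(tree(unit))),list(either(unit,tree(unit))))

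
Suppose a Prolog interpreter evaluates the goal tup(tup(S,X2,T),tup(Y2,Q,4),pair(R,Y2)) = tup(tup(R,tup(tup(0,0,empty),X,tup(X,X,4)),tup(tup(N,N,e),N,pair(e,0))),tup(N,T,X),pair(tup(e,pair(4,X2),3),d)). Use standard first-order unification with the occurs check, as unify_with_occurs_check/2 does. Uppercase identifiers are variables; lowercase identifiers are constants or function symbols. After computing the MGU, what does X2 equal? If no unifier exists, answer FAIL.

tup(tup(0,0,empty),4,tup(4,4,4))

Decompose tup/3: tup(S,X2,T) = tup(R,tup(tup(0,0,empty),X,tup(X,X,4)),tup(tup(N,N,e),N,pair(e,0))),  tup(Y2,Q,4) = tup(N,T,X),  pair(R,Y2) = pair(tup(e,pair(4,X2),3),d).
Decompose tup/3: S = R,  X2 = tup(tup(0,0,empty),X,tup(X,X,4)),  T = tup(tup(N,N,e),N,pair(e,0)).
Bind S := R; no other remaining equation mentions S.
Bind X2 := tup(tup(0,0,empty),X,tup(X,X,4)); substituting into the one remaining equation that mentions X2 gives: pair(R,Y2) = pair(tup(e,pair(4,tup(tup(0,0,empty),X,tup(X,X,4))),3),d).
Bind T := tup(tup(N,N,e),N,pair(e,0)); substituting into the one remaining equation that mentions T gives: tup(Y2,Q,4) = tup(N,tup(tup(N,N,e),N,pair(e,0)),X).
Decompose tup/3: Y2 = N,  Q = tup(tup(N,N,e),N,pair(e,0)),  4 = X.
Bind Y2 := N; substituting into the one remaining equation that mentions Y2 gives: pair(R,N) = pair(tup(e,pair(4,tup(tup(0,0,empty),X,tup(X,X,4))),3),d).
Bind Q := tup(tup(N,N,e),N,pair(e,0)); no other remaining equation mentions Q.
Bind X := 4; substituting into the remaining equation gives: pair(R,N) = pair(tup(e,pair(4,tup(tup(0,0,empty),4,tup(4,4,4))),3),d). Substituting into the earlier binding gives X2 := tup(tup(0,0,empty),4,tup(4,4,4)).
Decompose pair/2: R = tup(e,pair(4,tup(tup(0,0,empty),4,tup(4,4,4))),3),  N = d.
Bind R := tup(e,pair(4,tup(tup(0,0,empty),4,tup(4,4,4))),3); no other remaining equation mentions R. Substituting into the earlier binding gives S := tup(e,pair(4,tup(tup(0,0,empty),4,tup(4,4,4))),3).
Bind N := d. Substituting into the earlier bindings gives T := tup(tup(d,d,e),d,pair(e,0)), Y2 := d, Q := tup(tup(d,d,e),d,pair(e,0)).
MGU = { S ↦ tup(e,pair(4,tup(tup(0,0,empty),4,tup(4,4,4))),3), X2 ↦ tup(tup(0,0,empty),4,tup(4,4,4)), T ↦ tup(tup(d,d,e),d,pair(e,0)), Y2 ↦ d, Q ↦ tup(tup(d,d,e),d,pair(e,0)), X ↦ 4, R ↦ tup(e,pair(4,tup(tup(0,0,empty),4,tup(4,4,4))),3), N ↦ d }, so X2 ↦ tup(tup(0,0,empty),4,tup(4,4,4)).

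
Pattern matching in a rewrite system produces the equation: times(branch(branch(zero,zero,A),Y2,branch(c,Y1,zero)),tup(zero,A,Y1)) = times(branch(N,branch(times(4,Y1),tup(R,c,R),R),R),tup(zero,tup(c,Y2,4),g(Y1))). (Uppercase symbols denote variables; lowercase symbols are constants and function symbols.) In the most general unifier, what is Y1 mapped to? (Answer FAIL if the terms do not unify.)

Decompose times/2: branch(branch(zero,zero,A),Y2,branch(c,Y1,zero)) = branch(N,branch(times(4,Y1),tup(R,c,R),R),R),  tup(zero,A,Y1) = tup(zero,tup(c,Y2,4),g(Y1)).
Decompose branch/3: branch(zero,zero,A) = N,  Y2 = branch(times(4,Y1),tup(R,c,R),R),  branch(c,Y1,zero) = R.
Bind N := branch(zero,zero,A); no other remaining equation mentions N.
Bind Y2 := branch(times(4,Y1),tup(R,c,R),R); substituting into the one remaining equation that mentions Y2 gives: tup(zero,A,Y1) = tup(zero,tup(c,branch(times(4,Y1),tup(R,c,R),R),4),g(Y1)).
Bind R := branch(c,Y1,zero); substituting into the remaining equation gives: tup(zero,A,Y1) = tup(zero,tup(c,branch(times(4,Y1),tup(branch(c,Y1,zero),c,branch(c,Y1,zero)),branch(c,Y1,zero)),4),g(Y1)). Substituting into the earlier binding gives Y2 := branch(times(4,Y1),tup(branch(c,Y1,zero),c,branch(c,Y1,zero)),branch(c,Y1,zero)).
Decompose tup/3: zero = zero,  A = tup(c,branch(times(4,Y1),tup(branch(c,Y1,zero),c,branch(c,Y1,zero)),branch(c,Y1,zero)),4),  Y1 = g(Y1).
Delete trivial equation zero = zero.
Bind A := tup(c,branch(times(4,Y1),tup(branch(c,Y1,zero),c,branch(c,Y1,zero)),branch(c,Y1,zero)),4); no other remaining equation mentions A. Substituting into the earlier binding gives N := branch(zero,zero,tup(c,branch(times(4,Y1),tup(branch(c,Y1,zero),c,branch(c,Y1,zero)),branch(c,Y1,zero)),4)).
Occurs check fails: Y1 occurs in g(Y1); the equation Y1 = g(Y1) has no finite solution.

FAIL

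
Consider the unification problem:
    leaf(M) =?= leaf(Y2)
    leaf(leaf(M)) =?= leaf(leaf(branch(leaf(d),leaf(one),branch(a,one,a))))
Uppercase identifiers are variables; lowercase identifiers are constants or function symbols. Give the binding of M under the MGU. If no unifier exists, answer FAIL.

Decompose leaf/1: M =?= Y2.
Bind M := Y2; substituting into the remaining equation gives: leaf(leaf(Y2)) =?= leaf(leaf(branch(leaf(d),leaf(one),branch(a,one,a)))).
Decompose leaf/1: leaf(Y2) =?= leaf(branch(leaf(d),leaf(one),branch(a,one,a))).
Decompose leaf/1: Y2 =?= branch(leaf(d),leaf(one),branch(a,one,a)).
Bind Y2 := branch(leaf(d),leaf(one),branch(a,one,a)). Substituting into the earlier binding gives M := branch(leaf(d),leaf(one),branch(a,one,a)).
MGU = { M -> branch(leaf(d),leaf(one),branch(a,one,a)), Y2 -> branch(leaf(d),leaf(one),branch(a,one,a)) }, so M -> branch(leaf(d),leaf(one),branch(a,one,a)).

branch(leaf(d),leaf(one),branch(a,one,a))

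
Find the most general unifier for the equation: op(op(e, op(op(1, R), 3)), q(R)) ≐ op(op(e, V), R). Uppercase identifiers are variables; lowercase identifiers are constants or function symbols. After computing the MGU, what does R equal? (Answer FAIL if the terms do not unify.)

FAIL

Decompose op/2: op(e, op(op(1, R), 3)) ≐ op(e, V),  q(R) ≐ R.
Decompose op/2: e ≐ e,  op(op(1, R), 3) ≐ V.
Delete trivial equation e ≐ e.
Bind V := op(op(1, R), 3); no other remaining equation mentions V.
Occurs check fails: R occurs in q(R); the equation R ≐ q(R) has no finite solution.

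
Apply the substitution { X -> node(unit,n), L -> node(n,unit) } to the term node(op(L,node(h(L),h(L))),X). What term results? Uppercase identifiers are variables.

Replace each occurrence of X with node(unit,n).
Replace each occurrence of L with node(n,unit).
Result: node(op(node(n,unit),node(h(node(n,unit)),h(node(n,unit)))),node(unit,n)).

node(op(node(n,unit),node(h(node(n,unit)),h(node(n,unit)))),node(unit,n))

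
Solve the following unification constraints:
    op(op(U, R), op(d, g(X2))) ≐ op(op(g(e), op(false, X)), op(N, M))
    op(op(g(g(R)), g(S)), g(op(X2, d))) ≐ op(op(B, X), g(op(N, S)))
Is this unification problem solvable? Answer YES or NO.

YES

Decompose op/2: op(U, R) ≐ op(g(e), op(false, X)),  op(d, g(X2)) ≐ op(N, M).
Decompose op/2: U ≐ g(e),  R ≐ op(false, X).
Bind U := g(e); no other remaining equation mentions U.
Bind R := op(false, X); substituting into the one remaining equation that mentions R gives: op(op(g(g(op(false, X))), g(S)), g(op(X2, d))) ≐ op(op(B, X), g(op(N, S))).
Decompose op/2: d ≐ N,  g(X2) ≐ M.
Bind N := d; substituting into the one remaining equation that mentions N gives: op(op(g(g(op(false, X))), g(S)), g(op(X2, d))) ≐ op(op(B, X), g(op(d, S))).
Bind M := g(X2); no other remaining equation mentions M.
Decompose op/2: op(g(g(op(false, X))), g(S)) ≐ op(B, X),  g(op(X2, d)) ≐ g(op(d, S)).
Decompose op/2: g(g(op(false, X))) ≐ B,  g(S) ≐ X.
Bind B := g(g(op(false, X))); no other remaining equation mentions B.
Bind X := g(S); no other remaining equation mentions X. Substituting into the earlier bindings gives R := op(false, g(S)), B := g(g(op(false, g(S)))).
Decompose g/1: op(X2, d) ≐ op(d, S).
Decompose op/2: X2 ≐ d,  d ≐ S.
Bind X2 := d; no other remaining equation mentions X2. Substituting into the earlier binding gives M := g(d).
Bind S := d. Substituting into the earlier bindings gives R := op(false, g(d)), B := g(g(op(false, g(d)))), X := g(d).
No equations remain and no clash or occurs-check failure arose, so a unifier exists.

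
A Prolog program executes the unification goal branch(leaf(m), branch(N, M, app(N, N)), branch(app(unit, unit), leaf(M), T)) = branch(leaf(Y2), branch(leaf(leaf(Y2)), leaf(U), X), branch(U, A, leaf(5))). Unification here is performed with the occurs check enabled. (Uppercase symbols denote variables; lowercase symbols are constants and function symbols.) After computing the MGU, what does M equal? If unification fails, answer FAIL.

Decompose branch/3: leaf(m) = leaf(Y2),  branch(N, M, app(N, N)) = branch(leaf(leaf(Y2)), leaf(U), X),  branch(app(unit, unit), leaf(M), T) = branch(U, A, leaf(5)).
Decompose leaf/1: m = Y2.
Bind Y2 := m; substituting into the one remaining equation that mentions Y2 gives: branch(N, M, app(N, N)) = branch(leaf(leaf(m)), leaf(U), X).
Decompose branch/3: N = leaf(leaf(m)),  M = leaf(U),  app(N, N) = X.
Bind N := leaf(leaf(m)); substituting into the one remaining equation that mentions N gives: app(leaf(leaf(m)), leaf(leaf(m))) = X.
Bind M := leaf(U); substituting into the one remaining equation that mentions M gives: branch(app(unit, unit), leaf(leaf(U)), T) = branch(U, A, leaf(5)).
Bind X := app(leaf(leaf(m)), leaf(leaf(m))); no other remaining equation mentions X.
Decompose branch/3: app(unit, unit) = U,  leaf(leaf(U)) = A,  T = leaf(5).
Bind U := app(unit, unit); substituting into the one remaining equation that mentions U gives: leaf(leaf(app(unit, unit))) = A. Substituting into the earlier binding gives M := leaf(app(unit, unit)).
Bind A := leaf(leaf(app(unit, unit))); no other remaining equation mentions A.
Bind T := leaf(5).
MGU = { Y2 ↦ m, N ↦ leaf(leaf(m)), M ↦ leaf(app(unit, unit)), X ↦ app(leaf(leaf(m)), leaf(leaf(m))), U ↦ app(unit, unit), A ↦ leaf(leaf(app(unit, unit))), T ↦ leaf(5) }, so M ↦ leaf(app(unit, unit)).

leaf(app(unit, unit))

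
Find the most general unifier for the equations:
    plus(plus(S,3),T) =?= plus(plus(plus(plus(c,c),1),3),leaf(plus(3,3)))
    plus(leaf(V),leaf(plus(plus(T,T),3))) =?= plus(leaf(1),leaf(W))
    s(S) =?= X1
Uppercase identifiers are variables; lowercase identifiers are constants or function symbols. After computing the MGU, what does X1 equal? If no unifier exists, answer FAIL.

s(plus(plus(c,c),1))

Decompose plus/2: plus(S,3) =?= plus(plus(plus(c,c),1),3),  T =?= leaf(plus(3,3)).
Decompose plus/2: S =?= plus(plus(c,c),1),  3 =?= 3.
Bind S := plus(plus(c,c),1); substituting into the one remaining equation that mentions S gives: s(plus(plus(c,c),1)) =?= X1.
Delete trivial equation 3 =?= 3.
Bind T := leaf(plus(3,3)); substituting into the one remaining equation that mentions T gives: plus(leaf(V),leaf(plus(plus(leaf(plus(3,3)),leaf(plus(3,3))),3))) =?= plus(leaf(1),leaf(W)).
Decompose plus/2: leaf(V) =?= leaf(1),  leaf(plus(plus(leaf(plus(3,3)),leaf(plus(3,3))),3)) =?= leaf(W).
Decompose leaf/1: V =?= 1.
Bind V := 1; no other remaining equation mentions V.
Decompose leaf/1: plus(plus(leaf(plus(3,3)),leaf(plus(3,3))),3) =?= W.
Bind W := plus(plus(leaf(plus(3,3)),leaf(plus(3,3))),3); no other remaining equation mentions W.
Bind X1 := s(plus(plus(c,c),1)).
MGU = { S -> plus(plus(c,c),1), T -> leaf(plus(3,3)), V -> 1, W -> plus(plus(leaf(plus(3,3)),leaf(plus(3,3))),3), X1 -> s(plus(plus(c,c),1)) }, so X1 -> s(plus(plus(c,c),1)).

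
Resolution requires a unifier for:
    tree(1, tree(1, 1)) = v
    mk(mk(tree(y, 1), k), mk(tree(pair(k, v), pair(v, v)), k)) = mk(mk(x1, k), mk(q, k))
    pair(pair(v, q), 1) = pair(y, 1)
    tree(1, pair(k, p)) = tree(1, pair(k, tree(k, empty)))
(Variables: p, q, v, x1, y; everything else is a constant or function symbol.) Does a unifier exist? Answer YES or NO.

YES

Bind v := tree(1, tree(1, 1)); substituting into the 2 remaining equations that mention v gives: mk(mk(tree(y, 1), k), mk(tree(pair(k, tree(1, tree(1, 1))), pair(tree(1, tree(1, 1)), tree(1, tree(1, 1)))), k)) = mk(mk(x1, k), mk(q, k)),  pair(pair(tree(1, tree(1, 1)), q), 1) = pair(y, 1).
Decompose mk/2: mk(tree(y, 1), k) = mk(x1, k),  mk(tree(pair(k, tree(1, tree(1, 1))), pair(tree(1, tree(1, 1)), tree(1, tree(1, 1)))), k) = mk(q, k).
Decompose mk/2: tree(y, 1) = x1,  k = k.
Bind x1 := tree(y, 1); no other remaining equation mentions x1.
Delete trivial equation k = k.
Decompose mk/2: tree(pair(k, tree(1, tree(1, 1))), pair(tree(1, tree(1, 1)), tree(1, tree(1, 1)))) = q,  k = k.
Bind q := tree(pair(k, tree(1, tree(1, 1))), pair(tree(1, tree(1, 1)), tree(1, tree(1, 1)))); substituting into the one remaining equation that mentions q gives: pair(pair(tree(1, tree(1, 1)), tree(pair(k, tree(1, tree(1, 1))), pair(tree(1, tree(1, 1)), tree(1, tree(1, 1))))), 1) = pair(y, 1).
Delete trivial equation k = k.
Decompose pair/2: pair(tree(1, tree(1, 1)), tree(pair(k, tree(1, tree(1, 1))), pair(tree(1, tree(1, 1)), tree(1, tree(1, 1))))) = y,  1 = 1.
Bind y := pair(tree(1, tree(1, 1)), tree(pair(k, tree(1, tree(1, 1))), pair(tree(1, tree(1, 1)), tree(1, tree(1, 1))))); no other remaining equation mentions y. Substituting into the earlier binding gives x1 := tree(pair(tree(1, tree(1, 1)), tree(pair(k, tree(1, tree(1, 1))), pair(tree(1, tree(1, 1)), tree(1, tree(1, 1))))), 1).
Delete trivial equation 1 = 1.
Decompose tree/2: 1 = 1,  pair(k, p) = pair(k, tree(k, empty)).
Delete trivial equation 1 = 1.
Decompose pair/2: k = k,  p = tree(k, empty).
Delete trivial equation k = k.
Bind p := tree(k, empty).
No equations remain and no clash or occurs-check failure arose, so a unifier exists.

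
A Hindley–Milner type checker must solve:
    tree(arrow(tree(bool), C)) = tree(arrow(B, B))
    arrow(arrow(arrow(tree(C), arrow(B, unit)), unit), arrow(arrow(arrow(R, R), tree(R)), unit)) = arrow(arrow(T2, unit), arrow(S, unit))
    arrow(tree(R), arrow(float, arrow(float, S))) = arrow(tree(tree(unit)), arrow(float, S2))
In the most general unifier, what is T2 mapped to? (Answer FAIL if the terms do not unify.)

Decompose tree/1: arrow(tree(bool), C) = arrow(B, B).
Decompose arrow/2: tree(bool) = B,  C = B.
Bind B := tree(bool); substituting into the 2 remaining equations that mention B gives: C = tree(bool),  arrow(arrow(arrow(tree(C), arrow(tree(bool), unit)), unit), arrow(arrow(arrow(R, R), tree(R)), unit)) = arrow(arrow(T2, unit), arrow(S, unit)).
Bind C := tree(bool); substituting into the one remaining equation that mentions C gives: arrow(arrow(arrow(tree(tree(bool)), arrow(tree(bool), unit)), unit), arrow(arrow(arrow(R, R), tree(R)), unit)) = arrow(arrow(T2, unit), arrow(S, unit)).
Decompose arrow/2: arrow(arrow(tree(tree(bool)), arrow(tree(bool), unit)), unit) = arrow(T2, unit),  arrow(arrow(arrow(R, R), tree(R)), unit) = arrow(S, unit).
Decompose arrow/2: arrow(tree(tree(bool)), arrow(tree(bool), unit)) = T2,  unit = unit.
Bind T2 := arrow(tree(tree(bool)), arrow(tree(bool), unit)); no other remaining equation mentions T2.
Delete trivial equation unit = unit.
Decompose arrow/2: arrow(arrow(R, R), tree(R)) = S,  unit = unit.
Bind S := arrow(arrow(R, R), tree(R)); substituting into the one remaining equation that mentions S gives: arrow(tree(R), arrow(float, arrow(float, arrow(arrow(R, R), tree(R))))) = arrow(tree(tree(unit)), arrow(float, S2)).
Delete trivial equation unit = unit.
Decompose arrow/2: tree(R) = tree(tree(unit)),  arrow(float, arrow(float, arrow(arrow(R, R), tree(R)))) = arrow(float, S2).
Decompose tree/1: R = tree(unit).
Bind R := tree(unit); substituting into the remaining equation gives: arrow(float, arrow(float, arrow(arrow(tree(unit), tree(unit)), tree(tree(unit))))) = arrow(float, S2). Substituting into the earlier binding gives S := arrow(arrow(tree(unit), tree(unit)), tree(tree(unit))).
Decompose arrow/2: float = float,  arrow(float, arrow(arrow(tree(unit), tree(unit)), tree(tree(unit)))) = S2.
Delete trivial equation float = float.
Bind S2 := arrow(float, arrow(arrow(tree(unit), tree(unit)), tree(tree(unit)))).
MGU = { B ↦ tree(bool), C ↦ tree(bool), T2 ↦ arrow(tree(tree(bool)), arrow(tree(bool), unit)), S ↦ arrow(arrow(tree(unit), tree(unit)), tree(tree(unit))), R ↦ tree(unit), S2 ↦ arrow(float, arrow(arrow(tree(unit), tree(unit)), tree(tree(unit)))) }, so T2 ↦ arrow(tree(tree(bool)), arrow(tree(bool), unit)).

arrow(tree(tree(bool)), arrow(tree(bool), unit))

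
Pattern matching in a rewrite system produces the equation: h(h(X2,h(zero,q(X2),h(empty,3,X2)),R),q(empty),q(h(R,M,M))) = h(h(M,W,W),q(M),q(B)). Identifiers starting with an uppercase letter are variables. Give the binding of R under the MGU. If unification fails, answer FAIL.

h(zero,q(empty),h(empty,3,empty))

Decompose h/3: h(X2,h(zero,q(X2),h(empty,3,X2)),R) = h(M,W,W),  q(empty) = q(M),  q(h(R,M,M)) = q(B).
Decompose h/3: X2 = M,  h(zero,q(X2),h(empty,3,X2)) = W,  R = W.
Bind X2 := M; substituting into the one remaining equation that mentions X2 gives: h(zero,q(M),h(empty,3,M)) = W.
Bind W := h(zero,q(M),h(empty,3,M)); substituting into the one remaining equation that mentions W gives: R = h(zero,q(M),h(empty,3,M)).
Bind R := h(zero,q(M),h(empty,3,M)); substituting into the one remaining equation that mentions R gives: q(h(h(zero,q(M),h(empty,3,M)),M,M)) = q(B).
Decompose q/1: empty = M.
Bind M := empty; substituting into the remaining equation gives: q(h(h(zero,q(empty),h(empty,3,empty)),empty,empty)) = q(B). Substituting into the earlier bindings gives X2 := empty, W := h(zero,q(empty),h(empty,3,empty)), R := h(zero,q(empty),h(empty,3,empty)).
Decompose q/1: h(h(zero,q(empty),h(empty,3,empty)),empty,empty) = B.
Bind B := h(h(zero,q(empty),h(empty,3,empty)),empty,empty).
MGU = { X2 ↦ empty, W ↦ h(zero,q(empty),h(empty,3,empty)), R ↦ h(zero,q(empty),h(empty,3,empty)), M ↦ empty, B ↦ h(h(zero,q(empty),h(empty,3,empty)),empty,empty) }, so R ↦ h(zero,q(empty),h(empty,3,empty)).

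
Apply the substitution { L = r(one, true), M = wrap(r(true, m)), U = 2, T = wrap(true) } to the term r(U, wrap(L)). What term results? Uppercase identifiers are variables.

r(2, wrap(r(one, true)))

Replace each occurrence of L with r(one, true).
Replace each occurrence of U with 2.
Result: r(2, wrap(r(one, true))).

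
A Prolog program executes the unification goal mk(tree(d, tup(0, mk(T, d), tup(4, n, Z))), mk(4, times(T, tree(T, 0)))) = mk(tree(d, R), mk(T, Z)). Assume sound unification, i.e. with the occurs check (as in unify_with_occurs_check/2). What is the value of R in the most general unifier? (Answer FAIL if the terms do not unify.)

Decompose mk/2: tree(d, tup(0, mk(T, d), tup(4, n, Z))) = tree(d, R),  mk(4, times(T, tree(T, 0))) = mk(T, Z).
Decompose tree/2: d = d,  tup(0, mk(T, d), tup(4, n, Z)) = R.
Delete trivial equation d = d.
Bind R := tup(0, mk(T, d), tup(4, n, Z)); no other remaining equation mentions R.
Decompose mk/2: 4 = T,  times(T, tree(T, 0)) = Z.
Bind T := 4; substituting into the remaining equation gives: times(4, tree(4, 0)) = Z. Substituting into the earlier binding gives R := tup(0, mk(4, d), tup(4, n, Z)).
Bind Z := times(4, tree(4, 0)). Substituting into the earlier binding gives R := tup(0, mk(4, d), tup(4, n, times(4, tree(4, 0)))).
MGU = { R -> tup(0, mk(4, d), tup(4, n, times(4, tree(4, 0)))), T -> 4, Z -> times(4, tree(4, 0)) }, so R -> tup(0, mk(4, d), tup(4, n, times(4, tree(4, 0)))).

tup(0, mk(4, d), tup(4, n, times(4, tree(4, 0))))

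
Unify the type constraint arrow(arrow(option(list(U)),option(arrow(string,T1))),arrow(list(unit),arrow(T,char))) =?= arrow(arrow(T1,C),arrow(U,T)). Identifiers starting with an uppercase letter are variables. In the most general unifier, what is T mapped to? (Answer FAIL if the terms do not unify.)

FAIL

Decompose arrow/2: arrow(option(list(U)),option(arrow(string,T1))) =?= arrow(T1,C),  arrow(list(unit),arrow(T,char)) =?= arrow(U,T).
Decompose arrow/2: option(list(U)) =?= T1,  option(arrow(string,T1)) =?= C.
Bind T1 := option(list(U)); substituting into the one remaining equation that mentions T1 gives: option(arrow(string,option(list(U)))) =?= C.
Bind C := option(arrow(string,option(list(U)))); no other remaining equation mentions C.
Decompose arrow/2: list(unit) =?= U,  arrow(T,char) =?= T.
Bind U := list(unit); no other remaining equation mentions U. Substituting into the earlier bindings gives T1 := option(list(list(unit))), C := option(arrow(string,option(list(list(unit))))).
Occurs check fails: T occurs in arrow(T,char); the equation T =?= arrow(T,char) has no finite solution.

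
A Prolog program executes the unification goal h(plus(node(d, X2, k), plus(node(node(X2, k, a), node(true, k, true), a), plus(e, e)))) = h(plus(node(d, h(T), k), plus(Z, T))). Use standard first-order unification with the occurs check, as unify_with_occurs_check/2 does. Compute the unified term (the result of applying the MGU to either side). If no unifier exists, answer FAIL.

Decompose h/1: plus(node(d, X2, k), plus(node(node(X2, k, a), node(true, k, true), a), plus(e, e))) = plus(node(d, h(T), k), plus(Z, T)).
Decompose plus/2: node(d, X2, k) = node(d, h(T), k),  plus(node(node(X2, k, a), node(true, k, true), a), plus(e, e)) = plus(Z, T).
Decompose node/3: d = d,  X2 = h(T),  k = k.
Delete trivial equation d = d.
Bind X2 := h(T); substituting into the one remaining equation that mentions X2 gives: plus(node(node(h(T), k, a), node(true, k, true), a), plus(e, e)) = plus(Z, T).
Delete trivial equation k = k.
Decompose plus/2: node(node(h(T), k, a), node(true, k, true), a) = Z,  plus(e, e) = T.
Bind Z := node(node(h(T), k, a), node(true, k, true), a); no other remaining equation mentions Z.
Bind T := plus(e, e). Substituting into the earlier bindings gives X2 := h(plus(e, e)), Z := node(node(h(plus(e, e)), k, a), node(true, k, true), a).
Applying the MGU to either side gives h(plus(node(d, h(plus(e, e)), k), plus(node(node(h(plus(e, e)), k, a), node(true, k, true), a), plus(e, e)))).

h(plus(node(d, h(plus(e, e)), k), plus(node(node(h(plus(e, e)), k, a), node(true, k, true), a), plus(e, e))))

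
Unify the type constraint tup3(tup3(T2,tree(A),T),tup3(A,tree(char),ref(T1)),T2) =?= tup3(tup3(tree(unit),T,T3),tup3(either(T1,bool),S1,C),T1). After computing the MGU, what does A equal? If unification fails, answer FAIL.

Decompose tup3/3: tup3(T2,tree(A),T) =?= tup3(tree(unit),T,T3),  tup3(A,tree(char),ref(T1)) =?= tup3(either(T1,bool),S1,C),  T2 =?= T1.
Decompose tup3/3: T2 =?= tree(unit),  tree(A) =?= T,  T =?= T3.
Bind T2 := tree(unit); substituting into the one remaining equation that mentions T2 gives: tree(unit) =?= T1.
Bind T := tree(A); substituting into the one remaining equation that mentions T gives: tree(A) =?= T3.
Bind T3 := tree(A); no other remaining equation mentions T3.
Decompose tup3/3: A =?= either(T1,bool),  tree(char) =?= S1,  ref(T1) =?= C.
Bind A := either(T1,bool); no other remaining equation mentions A. Substituting into the earlier bindings gives T := tree(either(T1,bool)), T3 := tree(either(T1,bool)).
Bind S1 := tree(char); no other remaining equation mentions S1.
Bind C := ref(T1); no other remaining equation mentions C.
Bind T1 := tree(unit). Substituting into the earlier bindings gives T := tree(either(tree(unit),bool)), T3 := tree(either(tree(unit),bool)), A := either(tree(unit),bool), C := ref(tree(unit)).
MGU = { T2 -> tree(unit), T -> tree(either(tree(unit),bool)), T3 -> tree(either(tree(unit),bool)), A -> either(tree(unit),bool), S1 -> tree(char), C -> ref(tree(unit)), T1 -> tree(unit) }, so A -> either(tree(unit),bool).

either(tree(unit),bool)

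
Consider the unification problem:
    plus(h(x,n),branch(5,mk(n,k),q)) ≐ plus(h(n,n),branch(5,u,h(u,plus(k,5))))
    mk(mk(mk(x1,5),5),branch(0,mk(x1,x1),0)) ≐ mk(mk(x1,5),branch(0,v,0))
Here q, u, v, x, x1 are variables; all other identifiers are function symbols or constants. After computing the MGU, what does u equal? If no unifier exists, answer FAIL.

Decompose plus/2: h(x,n) ≐ h(n,n),  branch(5,mk(n,k),q) ≐ branch(5,u,h(u,plus(k,5))).
Decompose h/2: x ≐ n,  n ≐ n.
Bind x := n; no other remaining equation mentions x.
Delete trivial equation n ≐ n.
Decompose branch/3: 5 ≐ 5,  mk(n,k) ≐ u,  q ≐ h(u,plus(k,5)).
Delete trivial equation 5 ≐ 5.
Bind u := mk(n,k); substituting into the one remaining equation that mentions u gives: q ≐ h(mk(n,k),plus(k,5)).
Bind q := h(mk(n,k),plus(k,5)); no other remaining equation mentions q.
Decompose mk/2: mk(mk(x1,5),5) ≐ mk(x1,5),  branch(0,mk(x1,x1),0) ≐ branch(0,v,0).
Decompose mk/2: mk(x1,5) ≐ x1,  5 ≐ 5.
Occurs check fails: x1 occurs in mk(x1,5); the equation x1 ≐ mk(x1,5) has no finite solution.

FAIL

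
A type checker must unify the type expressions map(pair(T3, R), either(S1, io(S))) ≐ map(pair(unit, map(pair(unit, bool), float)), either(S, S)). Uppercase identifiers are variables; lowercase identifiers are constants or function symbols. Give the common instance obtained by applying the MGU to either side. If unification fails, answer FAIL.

FAIL

Decompose map/2: pair(T3, R) ≐ pair(unit, map(pair(unit, bool), float)),  either(S1, io(S)) ≐ either(S, S).
Decompose pair/2: T3 ≐ unit,  R ≐ map(pair(unit, bool), float).
Bind T3 := unit; no other remaining equation mentions T3.
Bind R := map(pair(unit, bool), float); no other remaining equation mentions R.
Decompose either/2: S1 ≐ S,  io(S) ≐ S.
Bind S1 := S; no other remaining equation mentions S1.
Occurs check fails: S occurs in io(S); the equation S ≐ io(S) has no finite solution.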